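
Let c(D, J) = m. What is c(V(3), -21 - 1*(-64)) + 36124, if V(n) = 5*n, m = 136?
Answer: 36260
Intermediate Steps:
c(D, J) = 136
c(V(3), -21 - 1*(-64)) + 36124 = 136 + 36124 = 36260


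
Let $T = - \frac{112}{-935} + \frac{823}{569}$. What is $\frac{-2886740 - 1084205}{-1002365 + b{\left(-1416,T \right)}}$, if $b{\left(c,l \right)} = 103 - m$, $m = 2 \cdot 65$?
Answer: $\frac{3970945}{1002392} \approx 3.9615$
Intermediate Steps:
$T = \frac{833233}{532015}$ ($T = \left(-112\right) \left(- \frac{1}{935}\right) + 823 \cdot \frac{1}{569} = \frac{112}{935} + \frac{823}{569} = \frac{833233}{532015} \approx 1.5662$)
$m = 130$
$b{\left(c,l \right)} = -27$ ($b{\left(c,l \right)} = 103 - 130 = -27$)
$\frac{-2886740 - 1084205}{-1002365 + b{\left(-1416,T \right)}} = \frac{-2886740 - 1084205}{-1002365 - 27} = - \frac{3970945}{-1002392} = \left(-3970945\right) \left(- \frac{1}{1002392}\right) = \frac{3970945}{1002392}$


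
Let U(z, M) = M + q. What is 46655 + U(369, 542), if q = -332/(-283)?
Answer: 13357083/283 ≈ 47198.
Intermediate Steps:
q = 332/283 (q = -332*(-1/283) = 332/283 ≈ 1.1731)
U(z, M) = 332/283 + M (U(z, M) = M + 332/283 = 332/283 + M)
46655 + U(369, 542) = 46655 + (332/283 + 542) = 46655 + 153718/283 = 13357083/283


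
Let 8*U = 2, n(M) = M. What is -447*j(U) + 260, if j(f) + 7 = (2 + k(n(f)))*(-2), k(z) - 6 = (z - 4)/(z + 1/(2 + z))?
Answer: 28567/5 ≈ 5713.4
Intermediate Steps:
U = ¼ (U = (⅛)*2 = ¼ ≈ 0.25000)
k(z) = 6 + (-4 + z)/(z + 1/(2 + z)) (k(z) = 6 + (z - 4)/(z + 1/(2 + z)) = 6 + (-4 + z)/(z + 1/(2 + z)))
j(f) = -11 - 2*(-2 + 7*f² + 10*f)/(1 + f² + 2*f) (j(f) = -7 + (2 + (-2 + 7*f² + 10*f)/(1 + f² + 2*f))*(-2) = -7 + (-4 - 2*(-2 + 7*f² + 10*f)/(1 + f² + 2*f)) = -11 - 2*(-2 + 7*f² + 10*f)/(1 + f² + 2*f))
-447*j(U) + 260 = -447*(-7 - 42*¼ - 25*(¼)²)/(1 + (¼)² + 2*(¼)) + 260 = -447*(-7 - 21/2 - 25*1/16)/(1 + 1/16 + ½) + 260 = -447*(-7 - 21/2 - 25/16)/25/16 + 260 = -7152*(-305)/(25*16) + 260 = -447*(-61/5) + 260 = 27267/5 + 260 = 28567/5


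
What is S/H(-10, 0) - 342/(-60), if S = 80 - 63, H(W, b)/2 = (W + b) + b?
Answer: 97/20 ≈ 4.8500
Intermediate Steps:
H(W, b) = 2*W + 4*b (H(W, b) = 2*((W + b) + b) = 2*(W + 2*b) = 2*W + 4*b)
S = 17
S/H(-10, 0) - 342/(-60) = 17/(2*(-10) + 4*0) - 342/(-60) = 17/(-20 + 0) - 342*(-1/60) = 17/(-20) + 57/10 = 17*(-1/20) + 57/10 = -17/20 + 57/10 = 97/20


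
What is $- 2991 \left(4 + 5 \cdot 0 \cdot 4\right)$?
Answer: $-11964$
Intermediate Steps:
$- 2991 \left(4 + 5 \cdot 0 \cdot 4\right) = - 2991 \left(4 + 0 \cdot 4\right) = - 2991 \left(4 + 0\right) = \left(-2991\right) 4 = -11964$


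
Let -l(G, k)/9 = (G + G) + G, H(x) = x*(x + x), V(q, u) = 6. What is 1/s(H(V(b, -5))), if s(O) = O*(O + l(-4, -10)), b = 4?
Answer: 1/12960 ≈ 7.7161e-5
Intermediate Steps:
H(x) = 2*x**2 (H(x) = x*(2*x) = 2*x**2)
l(G, k) = -27*G (l(G, k) = -9*((G + G) + G) = -9*(2*G + G) = -27*G)
s(O) = O*(108 + O) (s(O) = O*(O - 27*(-4)) = O*(O + 108) = O*(108 + O))
1/s(H(V(b, -5))) = 1/((2*6**2)*(108 + 2*6**2)) = 1/((2*36)*(108 + 2*36)) = 1/(72*(108 + 72)) = 1/(72*180) = 1/12960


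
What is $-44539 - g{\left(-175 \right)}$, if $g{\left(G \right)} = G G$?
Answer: $-75164$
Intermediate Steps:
$g{\left(G \right)} = G^{2}$
$-44539 - g{\left(-175 \right)} = -44539 - \left(-175\right)^{2} = -44539 - 30625 = -75164$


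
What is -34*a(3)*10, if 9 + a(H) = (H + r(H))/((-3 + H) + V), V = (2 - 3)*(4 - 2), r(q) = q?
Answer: 4080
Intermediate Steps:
V = -2 (V = -1*2 = -2)
a(H) = -9 + 2*H/(-5 + H) (a(H) = -9 + (H + H)/((-3 + H) - 2) = -9 + (2*H)/(-5 + H) = -9 + 2*H/(-5 + H))
-34*a(3)*10 = -34*(45 - 7*3)/(-5 + 3)*10 = -34*(45 - 21)/(-2)*10 = -(-17)*24*10 = -34*(-12)*10 = 408*10 = 4080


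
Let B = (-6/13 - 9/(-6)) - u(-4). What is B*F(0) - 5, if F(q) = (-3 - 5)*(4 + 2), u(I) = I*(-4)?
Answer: 9271/13 ≈ 713.15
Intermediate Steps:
u(I) = -4*I
B = -389/26 (B = (-6/13 - 9/(-6)) - (-4)*(-4) = (-6*1/13 - 9*(-⅙)) - 1*16 = (-6/13 + 3/2) - 16 = 27/26 - 16 = -389/26 ≈ -14.962)
F(q) = -48 (F(q) = -8*6 = -48)
B*F(0) - 5 = -389/26*(-48) - 5 = 9336/13 - 5 = 9271/13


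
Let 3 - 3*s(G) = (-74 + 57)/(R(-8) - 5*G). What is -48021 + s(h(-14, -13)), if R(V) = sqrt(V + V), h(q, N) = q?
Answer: -354098885/7374 - 17*I/3687 ≈ -48020.0 - 0.0046108*I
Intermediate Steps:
R(V) = sqrt(2)*sqrt(V) (R(V) = sqrt(2*V) = sqrt(2)*sqrt(V))
s(G) = 1 + 17/(3*(-5*G + 4*I)) (s(G) = 1 - (-74 + 57)/(3*(sqrt(2)*sqrt(-8) - 5*G)) = 1 - (-17)/(3*(sqrt(2)*(2*I*sqrt(2)) - 5*G)) = 1 - (-17)/(3*(4*I - 5*G)) = 1 - (-17)/(3*(-5*G + 4*I)) = 1 + 17/(3*(-5*G + 4*I)))
-48021 + s(h(-14, -13)) = -48021 + (-17 - 12*I + 15*(-14))/(3*(-4*I + 5*(-14))) = -48021 + (-17 - 12*I - 210)/(3*(-4*I - 70)) = -48021 + (-227 - 12*I)/(3*(-70 - 4*I)) = -48021 + ((-70 + 4*I)/4916)*(-227 - 12*I)/3 = -48021 + (-227 - 12*I)*(-70 + 4*I)/14748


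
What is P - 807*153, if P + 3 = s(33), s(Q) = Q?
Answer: -123441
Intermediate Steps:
P = 30 (P = -3 + 33 = 30)
P - 807*153 = 30 - 807*153 = 30 - 123471 = -123441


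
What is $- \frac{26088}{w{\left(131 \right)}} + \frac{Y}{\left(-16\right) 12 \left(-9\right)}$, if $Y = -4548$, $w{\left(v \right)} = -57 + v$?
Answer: $- \frac{1892359}{5328} \approx -355.17$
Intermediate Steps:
$- \frac{26088}{w{\left(131 \right)}} + \frac{Y}{\left(-16\right) 12 \left(-9\right)} = - \frac{26088}{-57 + 131} - \frac{4548}{\left(-16\right) 12 \left(-9\right)} = - \frac{26088}{74} - \frac{4548}{\left(-192\right) \left(-9\right)} = \left(-26088\right) \frac{1}{74} - \frac{4548}{1728} = - \frac{13044}{37} - \frac{379}{144} = - \frac{1892359}{5328}$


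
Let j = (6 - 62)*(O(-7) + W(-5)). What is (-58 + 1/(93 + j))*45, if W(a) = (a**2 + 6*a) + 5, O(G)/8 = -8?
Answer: -9596925/3677 ≈ -2610.0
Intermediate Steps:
O(G) = -64 (O(G) = 8*(-8) = -64)
W(a) = 5 + a**2 + 6*a
j = 3584 (j = (6 - 62)*(-64 + (5 + (-5)**2 + 6*(-5))) = -56*(-64 + (5 + 25 - 30)) = -56*(-64 + 0) = -56*(-64) = 3584)
(-58 + 1/(93 + j))*45 = (-58 + 1/(93 + 3584))*45 = (-58 + 1/3677)*45 = -213265/3677*45 = -9596925/3677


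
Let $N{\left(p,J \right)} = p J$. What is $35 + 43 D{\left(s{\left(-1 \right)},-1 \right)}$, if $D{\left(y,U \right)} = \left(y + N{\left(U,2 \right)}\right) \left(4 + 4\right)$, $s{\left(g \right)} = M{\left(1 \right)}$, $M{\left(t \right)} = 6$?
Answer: $1411$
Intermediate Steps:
$s{\left(g \right)} = 6$
$N{\left(p,J \right)} = J p$
$D{\left(y,U \right)} = 8 y + 16 U$ ($D{\left(y,U \right)} = \left(y + 2 U\right) \left(4 + 4\right) = \left(y + 2 U\right) 8 = 8 y + 16 U$)
$35 + 43 D{\left(s{\left(-1 \right)},-1 \right)} = 35 + 43 \left(8 \cdot 6 + 16 \left(-1\right)\right) = 35 + 43 \left(48 - 16\right) = 35 + 43 \cdot 32 = 35 + 1376 = 1411$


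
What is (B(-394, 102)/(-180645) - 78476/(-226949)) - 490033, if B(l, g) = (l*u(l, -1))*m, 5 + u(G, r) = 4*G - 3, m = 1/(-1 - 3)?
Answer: -6696644117777223/13665734035 ≈ -4.9003e+5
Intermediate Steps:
m = -¼ (m = 1/(-4) = -¼ ≈ -0.25000)
u(G, r) = -8 + 4*G (u(G, r) = -5 + (4*G - 3) = -5 + (-3 + 4*G) = -8 + 4*G)
B(l, g) = -l*(-8 + 4*l)/4 (B(l, g) = (l*(-8 + 4*l))*(-¼) = -l*(-8 + 4*l)/4)
(B(-394, 102)/(-180645) - 78476/(-226949)) - 490033 = (-394*(2 - 1*(-394))/(-180645) - 78476/(-226949)) - 490033 = (-394*(2 + 394)*(-1/180645) - 78476*(-1/226949)) - 490033 = (-394*396*(-1/180645) + 78476/226949) - 490033 = (-156024*(-1/180645) + 78476/226949) - 490033 = (52008/60215 + 78476/226949) - 490033 = 16528595932/13665734035 - 490033 = -6696644117777223/13665734035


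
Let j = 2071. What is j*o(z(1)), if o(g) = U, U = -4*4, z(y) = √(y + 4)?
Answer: -33136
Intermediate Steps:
z(y) = √(4 + y)
U = -16
o(g) = -16
j*o(z(1)) = 2071*(-16) = -33136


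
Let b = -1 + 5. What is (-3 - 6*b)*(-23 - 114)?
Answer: 3699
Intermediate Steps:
b = 4
(-3 - 6*b)*(-23 - 114) = (-3 - 6*4)*(-23 - 114) = (-3 - 24)*(-137) = -27*(-137) = 3699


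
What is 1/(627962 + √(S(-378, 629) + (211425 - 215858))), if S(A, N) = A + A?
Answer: 627962/394336278633 - I*√5189/394336278633 ≈ 1.5925e-6 - 1.8267e-10*I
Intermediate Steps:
S(A, N) = 2*A
1/(627962 + √(S(-378, 629) + (211425 - 215858))) = 1/(627962 + √(2*(-378) + (211425 - 215858))) = 1/(627962 + √(-756 - 4433)) = 1/(627962 + √(-5189)) = 1/(627962 + I*√5189)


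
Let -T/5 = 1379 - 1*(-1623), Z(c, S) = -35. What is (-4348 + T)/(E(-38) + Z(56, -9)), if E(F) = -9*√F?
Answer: 677530/4303 - 174222*I*√38/4303 ≈ 157.46 - 249.59*I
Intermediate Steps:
T = -15010 (T = -5*(1379 - 1*(-1623)) = -5*(1379 + 1623) = -5*3002 = -15010)
(-4348 + T)/(E(-38) + Z(56, -9)) = (-4348 - 15010)/(-9*I*√38 - 35) = -19358/(-9*I*√38 - 35) = -19358/(-35 - 9*I*√38)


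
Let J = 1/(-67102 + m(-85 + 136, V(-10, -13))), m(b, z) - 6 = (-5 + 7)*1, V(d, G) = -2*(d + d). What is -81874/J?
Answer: 5493254156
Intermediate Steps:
V(d, G) = -4*d
m(b, z) = 8 (m(b, z) = 6 + (-5 + 7)*1 = 6 + 2*1 = 6 + 2 = 8)
J = -1/67094 (J = 1/(-67102 + 8) = 1/(-67094) = -1/67094 ≈ -1.4904e-5)
-81874/J = -81874/(-1/67094) = -81874*(-67094) = 5493254156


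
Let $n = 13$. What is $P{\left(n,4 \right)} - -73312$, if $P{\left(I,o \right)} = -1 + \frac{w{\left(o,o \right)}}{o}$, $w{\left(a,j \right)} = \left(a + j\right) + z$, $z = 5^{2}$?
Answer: $\frac{293277}{4} \approx 73319.0$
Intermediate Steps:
$z = 25$
$w{\left(a,j \right)} = 25 + a + j$ ($w{\left(a,j \right)} = \left(a + j\right) + 25 = 25 + a + j$)
$P{\left(I,o \right)} = -1 + \frac{25 + 2 o}{o}$ ($P{\left(I,o \right)} = -1 + \frac{25 + o + o}{o} = -1 + \frac{25 + 2 o}{o}$)
$P{\left(n,4 \right)} - -73312 = \frac{25 + 4}{4} - -73312 = \frac{1}{4} \cdot 29 + 73312 = \frac{29}{4} + 73312 = \frac{293277}{4}$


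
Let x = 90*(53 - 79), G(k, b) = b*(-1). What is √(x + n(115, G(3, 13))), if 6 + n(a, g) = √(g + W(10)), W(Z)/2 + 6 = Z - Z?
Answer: √(-2346 + 5*I) ≈ 0.0516 + 48.436*I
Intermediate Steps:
W(Z) = -12 (W(Z) = -12 + 2*(Z - Z) = -12 + 2*0 = -12 + 0 = -12)
G(k, b) = -b
x = -2340 (x = 90*(-26) = -2340)
n(a, g) = -6 + √(-12 + g) (n(a, g) = -6 + √(g - 12) = -6 + √(-12 + g))
√(x + n(115, G(3, 13))) = √(-2340 + (-6 + √(-12 - 1*13))) = √(-2340 + (-6 + √(-12 - 13))) = √(-2340 + (-6 + √(-25))) = √(-2340 + (-6 + 5*I)) = √(-2346 + 5*I)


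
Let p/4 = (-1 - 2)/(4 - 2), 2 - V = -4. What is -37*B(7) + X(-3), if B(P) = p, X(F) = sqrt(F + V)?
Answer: 222 + sqrt(3) ≈ 223.73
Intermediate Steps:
V = 6 (V = 2 - 1*(-4) = 2 + 4 = 6)
X(F) = sqrt(6 + F) (X(F) = sqrt(F + 6) = sqrt(6 + F))
p = -6 (p = 4*((-1 - 2)/(4 - 2)) = 4*(-3/2) = -6)
B(P) = -6
-37*B(7) + X(-3) = -37*(-6) + sqrt(6 - 3) = 222 + sqrt(3)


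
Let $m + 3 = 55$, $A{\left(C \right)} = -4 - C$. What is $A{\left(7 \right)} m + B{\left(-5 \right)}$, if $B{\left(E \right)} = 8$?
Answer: $-564$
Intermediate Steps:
$m = 52$ ($m = -3 + 55 = 52$)
$A{\left(7 \right)} m + B{\left(-5 \right)} = \left(-4 - 7\right) 52 + 8 = \left(-11\right) 52 + 8 = -572 + 8 = -564$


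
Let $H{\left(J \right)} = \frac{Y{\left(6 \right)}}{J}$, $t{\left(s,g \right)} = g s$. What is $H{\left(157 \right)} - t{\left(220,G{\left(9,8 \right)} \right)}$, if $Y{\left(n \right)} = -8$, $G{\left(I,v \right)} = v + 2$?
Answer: $- \frac{345408}{157} \approx -2200.1$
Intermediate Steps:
$G{\left(I,v \right)} = 2 + v$
$H{\left(J \right)} = - \frac{8}{J}$
$H{\left(157 \right)} - t{\left(220,G{\left(9,8 \right)} \right)} = - \frac{8}{157} - \left(2 + 8\right) 220 = \left(-8\right) \frac{1}{157} - 10 \cdot 220 = - \frac{8}{157} - 2200 = - \frac{345408}{157}$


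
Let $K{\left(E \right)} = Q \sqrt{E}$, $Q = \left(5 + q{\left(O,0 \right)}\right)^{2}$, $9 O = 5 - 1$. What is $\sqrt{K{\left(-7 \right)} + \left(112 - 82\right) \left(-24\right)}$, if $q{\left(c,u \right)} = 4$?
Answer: $3 \sqrt{-80 + 9 i \sqrt{7}} \approx 3.9508 + 27.122 i$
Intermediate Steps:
$O = \frac{4}{9}$ ($O = \frac{5 - 1}{9} = \frac{1}{9} \cdot 4 = \frac{4}{9} \approx 0.44444$)
$Q = 81$ ($Q = \left(5 + 4\right)^{2} = 9^{2} = 81$)
$K{\left(E \right)} = 81 \sqrt{E}$
$\sqrt{K{\left(-7 \right)} + \left(112 - 82\right) \left(-24\right)} = \sqrt{81 \sqrt{-7} + \left(112 - 82\right) \left(-24\right)} = \sqrt{81 i \sqrt{7} + 30 \left(-24\right)} = \sqrt{81 i \sqrt{7} - 720} = \sqrt{-720 + 81 i \sqrt{7}}$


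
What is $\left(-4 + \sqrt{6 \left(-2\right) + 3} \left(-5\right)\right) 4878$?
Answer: $-19512 - 73170 i \approx -19512.0 - 73170.0 i$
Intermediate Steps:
$\left(-4 + \sqrt{6 \left(-2\right) + 3} \left(-5\right)\right) 4878 = \left(-4 + \sqrt{-12 + 3} \left(-5\right)\right) 4878 = \left(-4 + \sqrt{-9} \left(-5\right)\right) 4878 = \left(-4 + 3 i \left(-5\right)\right) 4878 = \left(-4 - 15 i\right) 4878 = -19512 - 73170 i$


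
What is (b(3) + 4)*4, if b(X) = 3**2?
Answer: 52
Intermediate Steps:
b(X) = 9
(b(3) + 4)*4 = (9 + 4)*4 = 13*4 = 52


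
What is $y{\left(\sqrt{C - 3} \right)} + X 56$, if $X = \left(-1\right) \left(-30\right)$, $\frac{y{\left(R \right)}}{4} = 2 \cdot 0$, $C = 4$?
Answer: $1680$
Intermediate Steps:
$y{\left(R \right)} = 0$ ($y{\left(R \right)} = 4 \cdot 2 \cdot 0 = 4 \cdot 0 = 0$)
$X = 30$
$y{\left(\sqrt{C - 3} \right)} + X 56 = 0 + 30 \cdot 56 = 0 + 1680 = 1680$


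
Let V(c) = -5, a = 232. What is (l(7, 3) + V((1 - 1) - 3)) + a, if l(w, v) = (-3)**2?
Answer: 236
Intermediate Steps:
l(w, v) = 9
(l(7, 3) + V((1 - 1) - 3)) + a = (9 - 5) + 232 = 4 + 232 = 236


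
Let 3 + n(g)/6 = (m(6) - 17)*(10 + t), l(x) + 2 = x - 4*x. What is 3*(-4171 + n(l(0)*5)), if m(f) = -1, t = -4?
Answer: -14511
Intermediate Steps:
l(x) = -2 - 3*x (l(x) = -2 + (x - 4*x) = -2 - 3*x)
n(g) = -666 (n(g) = -18 + 6*((-1 - 17)*(10 - 4)) = -18 + 6*(-18*6) = -18 + 6*(-108) = -18 - 648 = -666)
3*(-4171 + n(l(0)*5)) = 3*(-4171 - 666) = 3*(-4837) = -14511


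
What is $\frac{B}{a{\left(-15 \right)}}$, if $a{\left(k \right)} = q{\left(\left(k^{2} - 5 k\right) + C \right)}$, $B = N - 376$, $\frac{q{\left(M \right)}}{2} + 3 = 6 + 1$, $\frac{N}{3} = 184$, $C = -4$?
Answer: $22$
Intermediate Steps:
$N = 552$ ($N = 3 \cdot 184 = 552$)
$q{\left(M \right)} = 8$ ($q{\left(M \right)} = -6 + 2 \left(6 + 1\right) = -6 + 2 \cdot 7 = -6 + 14 = 8$)
$B = 176$ ($B = 552 - 376 = 176$)
$a{\left(k \right)} = 8$
$\frac{B}{a{\left(-15 \right)}} = \frac{176}{8} = 176 \cdot \frac{1}{8} = 22$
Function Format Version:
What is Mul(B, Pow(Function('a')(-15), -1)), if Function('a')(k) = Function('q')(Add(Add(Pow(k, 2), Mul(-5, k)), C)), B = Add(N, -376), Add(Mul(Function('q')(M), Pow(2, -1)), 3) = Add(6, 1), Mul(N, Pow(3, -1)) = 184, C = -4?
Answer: 22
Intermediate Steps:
N = 552 (N = Mul(3, 184) = 552)
Function('q')(M) = 8 (Function('q')(M) = Add(-6, Mul(2, Add(6, 1))) = Add(-6, Mul(2, 7)) = Add(-6, 14) = 8)
B = 176 (B = Add(552, -376) = 176)
Function('a')(k) = 8
Mul(B, Pow(Function('a')(-15), -1)) = Mul(176, Pow(8, -1)) = Mul(176, Rational(1, 8)) = 22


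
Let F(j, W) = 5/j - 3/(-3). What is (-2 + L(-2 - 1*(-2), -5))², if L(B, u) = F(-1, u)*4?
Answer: 324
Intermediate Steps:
F(j, W) = 1 + 5/j (F(j, W) = 5/j - 3*(-⅓) = 5/j + 1 = 1 + 5/j)
L(B, u) = -16 (L(B, u) = ((5 - 1)/(-1))*4 = -1*4*4 = -4*4 = -16)
(-2 + L(-2 - 1*(-2), -5))² = (-2 - 16)² = (-18)² = 324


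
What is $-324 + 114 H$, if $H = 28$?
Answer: $2868$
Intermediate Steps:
$-324 + 114 H = -324 + 114 \cdot 28 = -324 + 3192 = 2868$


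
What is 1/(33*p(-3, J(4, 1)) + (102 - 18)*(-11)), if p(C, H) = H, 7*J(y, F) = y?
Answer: -7/6336 ≈ -0.0011048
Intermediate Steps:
J(y, F) = y/7
1/(33*p(-3, J(4, 1)) + (102 - 18)*(-11)) = 1/(33*((1/7)*4) + (102 - 18)*(-11)) = 1/(33*(4/7) + 84*(-11)) = 1/(132/7 - 924) = 1/(-6336/7) = -7/6336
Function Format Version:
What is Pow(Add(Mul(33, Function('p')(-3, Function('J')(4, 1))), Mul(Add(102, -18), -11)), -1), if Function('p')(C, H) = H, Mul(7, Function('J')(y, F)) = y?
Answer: Rational(-7, 6336) ≈ -0.0011048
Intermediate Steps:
Function('J')(y, F) = Mul(Rational(1, 7), y)
Pow(Add(Mul(33, Function('p')(-3, Function('J')(4, 1))), Mul(Add(102, -18), -11)), -1) = Pow(Add(Mul(33, Mul(Rational(1, 7), 4)), Mul(Add(102, -18), -11)), -1) = Pow(Add(Mul(33, Rational(4, 7)), Mul(84, -11)), -1) = Pow(Add(Rational(132, 7), -924), -1) = Pow(Rational(-6336, 7), -1) = Rational(-7, 6336)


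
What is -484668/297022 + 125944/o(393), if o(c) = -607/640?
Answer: -11970751502498/90146177 ≈ -1.3279e+5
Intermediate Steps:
o(c) = -607/640 (o(c) = -607*1/640 = -607/640)
-484668/297022 + 125944/o(393) = -484668/297022 + 125944/(-607/640) = -484668*1/297022 + 125944*(-640/607) = -242334/148511 - 80604160/607 = -11970751502498/90146177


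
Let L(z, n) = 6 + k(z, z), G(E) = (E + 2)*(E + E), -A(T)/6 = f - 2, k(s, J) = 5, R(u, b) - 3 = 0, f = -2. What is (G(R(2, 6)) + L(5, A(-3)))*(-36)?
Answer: -1476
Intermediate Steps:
R(u, b) = 3 (R(u, b) = 3 + 0 = 3)
A(T) = 24 (A(T) = -6*(-2 - 2) = -6*(-4) = 24)
G(E) = 2*E*(2 + E) (G(E) = (2 + E)*(2*E) = 2*E*(2 + E))
L(z, n) = 11 (L(z, n) = 6 + 5 = 11)
(G(R(2, 6)) + L(5, A(-3)))*(-36) = (2*3*(2 + 3) + 11)*(-36) = (2*3*5 + 11)*(-36) = (30 + 11)*(-36) = 41*(-36) = -1476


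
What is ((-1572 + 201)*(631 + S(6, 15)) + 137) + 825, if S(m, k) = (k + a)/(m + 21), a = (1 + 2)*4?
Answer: -865510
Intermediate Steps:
a = 12 (a = 3*4 = 12)
S(m, k) = (12 + k)/(21 + m) (S(m, k) = (k + 12)/(m + 21) = (12 + k)/(21 + m))
((-1572 + 201)*(631 + S(6, 15)) + 137) + 825 = ((-1572 + 201)*(631 + (12 + 15)/(21 + 6)) + 137) + 825 = (-1371*(631 + 27/27) + 137) + 825 = (-1371*(631 + (1/27)*27) + 137) + 825 = (-1371*(631 + 1) + 137) + 825 = (-1371*632 + 137) + 825 = (-866472 + 137) + 825 = -866335 + 825 = -865510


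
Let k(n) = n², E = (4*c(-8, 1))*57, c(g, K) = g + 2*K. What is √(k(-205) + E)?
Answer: √40657 ≈ 201.64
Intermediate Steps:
E = -1368 (E = (4*(-8 + 2*1))*57 = (4*(-8 + 2))*57 = (4*(-6))*57 = -24*57 = -1368)
√(k(-205) + E) = √((-205)² - 1368) = √(42025 - 1368) = √40657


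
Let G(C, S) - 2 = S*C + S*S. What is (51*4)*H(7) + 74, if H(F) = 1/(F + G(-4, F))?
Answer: 404/5 ≈ 80.800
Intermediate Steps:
G(C, S) = 2 + S² + C*S (G(C, S) = 2 + (S*C + S*S) = 2 + (C*S + S²) = 2 + (S² + C*S) = 2 + S² + C*S)
H(F) = 1/(2 + F² - 3*F) (H(F) = 1/(F + (2 + F² - 4*F)) = 1/(2 + F² - 3*F))
(51*4)*H(7) + 74 = (51*4)/(2 + 7² - 3*7) + 74 = 204/(2 + 49 - 21) + 74 = 204/30 + 74 = 204*(1/30) + 74 = 34/5 + 74 = 404/5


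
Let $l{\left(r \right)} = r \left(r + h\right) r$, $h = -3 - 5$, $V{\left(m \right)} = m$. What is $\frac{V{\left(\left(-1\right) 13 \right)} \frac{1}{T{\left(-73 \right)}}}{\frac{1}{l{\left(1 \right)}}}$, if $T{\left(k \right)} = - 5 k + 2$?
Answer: $\frac{91}{367} \approx 0.24796$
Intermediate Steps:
$h = -8$ ($h = -3 - 5 = -8$)
$l{\left(r \right)} = r^{2} \left(-8 + r\right)$ ($l{\left(r \right)} = r \left(r - 8\right) r = r \left(-8 + r\right) r = r^{2} \left(-8 + r\right)$)
$T{\left(k \right)} = 2 - 5 k$
$\frac{V{\left(\left(-1\right) 13 \right)} \frac{1}{T{\left(-73 \right)}}}{\frac{1}{l{\left(1 \right)}}} = \frac{\left(-1\right) 13 \frac{1}{2 - -365}}{\frac{1}{1^{2} \left(-8 + 1\right)}} = \frac{\left(-13\right) \frac{1}{2 + 365}}{\frac{1}{1 \left(-7\right)}} = \frac{\left(-13\right) \frac{1}{367}}{\frac{1}{-7}} = \frac{\left(-13\right) \frac{1}{367}}{- \frac{1}{7}} = \left(- \frac{13}{367}\right) \left(-7\right) = \frac{91}{367}$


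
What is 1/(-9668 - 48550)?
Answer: -1/58218 ≈ -1.7177e-5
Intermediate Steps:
1/(-9668 - 48550) = 1/(-58218) = -1/58218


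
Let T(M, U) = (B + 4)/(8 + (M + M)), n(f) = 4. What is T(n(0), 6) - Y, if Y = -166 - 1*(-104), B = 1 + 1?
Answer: 499/8 ≈ 62.375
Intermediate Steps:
B = 2
T(M, U) = 6/(8 + 2*M) (T(M, U) = (2 + 4)/(8 + (M + M)) = 6/(8 + 2*M))
Y = -62 (Y = -166 + 104 = -62)
T(n(0), 6) - Y = 3/(4 + 4) - 1*(-62) = 3/8 + 62 = 499/8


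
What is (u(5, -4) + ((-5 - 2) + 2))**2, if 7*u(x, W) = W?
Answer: 1521/49 ≈ 31.041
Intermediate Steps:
u(x, W) = W/7
(u(5, -4) + ((-5 - 2) + 2))**2 = ((1/7)*(-4) + ((-5 - 2) + 2))**2 = (-4/7 + (-7 + 2))**2 = (-4/7 - 5)**2 = (-39/7)**2 = 1521/49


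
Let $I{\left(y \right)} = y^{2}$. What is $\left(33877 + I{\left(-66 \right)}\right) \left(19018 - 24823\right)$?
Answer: $-221942565$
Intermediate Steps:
$\left(33877 + I{\left(-66 \right)}\right) \left(19018 - 24823\right) = \left(33877 + \left(-66\right)^{2}\right) \left(19018 - 24823\right) = \left(33877 + 4356\right) \left(-5805\right) = 38233 \left(-5805\right) = -221942565$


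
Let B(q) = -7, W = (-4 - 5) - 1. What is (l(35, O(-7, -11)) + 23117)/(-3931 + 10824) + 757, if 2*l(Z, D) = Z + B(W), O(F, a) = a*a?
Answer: 5241132/6893 ≈ 760.36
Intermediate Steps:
W = -10 (W = -9 - 1 = -10)
O(F, a) = a²
l(Z, D) = -7/2 + Z/2 (l(Z, D) = (Z - 7)/2 = (-7 + Z)/2 = -7/2 + Z/2)
(l(35, O(-7, -11)) + 23117)/(-3931 + 10824) + 757 = ((-7/2 + (½)*35) + 23117)/(-3931 + 10824) + 757 = ((-7/2 + 35/2) + 23117)/6893 + 757 = (14 + 23117)*(1/6893) + 757 = 23131*(1/6893) + 757 = 23131/6893 + 757 = 5241132/6893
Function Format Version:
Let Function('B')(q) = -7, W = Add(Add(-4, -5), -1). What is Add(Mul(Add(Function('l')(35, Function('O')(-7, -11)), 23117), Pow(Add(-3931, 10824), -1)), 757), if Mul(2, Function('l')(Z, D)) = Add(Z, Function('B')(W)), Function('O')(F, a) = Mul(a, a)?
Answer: Rational(5241132, 6893) ≈ 760.36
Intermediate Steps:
W = -10 (W = Add(-9, -1) = -10)
Function('O')(F, a) = Pow(a, 2)
Function('l')(Z, D) = Add(Rational(-7, 2), Mul(Rational(1, 2), Z)) (Function('l')(Z, D) = Mul(Rational(1, 2), Add(Z, -7)) = Mul(Rational(1, 2), Add(-7, Z)) = Add(Rational(-7, 2), Mul(Rational(1, 2), Z)))
Add(Mul(Add(Function('l')(35, Function('O')(-7, -11)), 23117), Pow(Add(-3931, 10824), -1)), 757) = Add(Mul(Add(Add(Rational(-7, 2), Mul(Rational(1, 2), 35)), 23117), Pow(Add(-3931, 10824), -1)), 757) = Add(Mul(Add(Add(Rational(-7, 2), Rational(35, 2)), 23117), Pow(6893, -1)), 757) = Add(Mul(Add(14, 23117), Rational(1, 6893)), 757) = Add(Mul(23131, Rational(1, 6893)), 757) = Add(Rational(23131, 6893), 757) = Rational(5241132, 6893)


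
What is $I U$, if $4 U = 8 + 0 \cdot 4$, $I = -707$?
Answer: $-1414$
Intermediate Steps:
$U = 2$ ($U = \frac{8 + 0 \cdot 4}{4} = \frac{8 + 0}{4} = \frac{1}{4} \cdot 8 = 2$)
$I U = \left(-707\right) 2 = -1414$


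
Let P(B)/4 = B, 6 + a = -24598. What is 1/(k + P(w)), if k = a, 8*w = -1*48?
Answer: -1/24628 ≈ -4.0604e-5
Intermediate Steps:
a = -24604 (a = -6 - 24598 = -24604)
w = -6 (w = (-1*48)/8 = (⅛)*(-48) = -6)
k = -24604
P(B) = 4*B
1/(k + P(w)) = 1/(-24604 + 4*(-6)) = 1/(-24604 - 24) = 1/(-24628) = -1/24628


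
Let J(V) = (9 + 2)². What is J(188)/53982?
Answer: 121/53982 ≈ 0.0022415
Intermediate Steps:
J(V) = 121 (J(V) = 11² = 121)
J(188)/53982 = 121/53982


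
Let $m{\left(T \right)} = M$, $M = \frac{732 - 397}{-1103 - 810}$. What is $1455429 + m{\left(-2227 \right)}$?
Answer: $\frac{2784235342}{1913} \approx 1.4554 \cdot 10^{6}$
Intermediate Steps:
$M = - \frac{335}{1913}$ ($M = \frac{335}{-1913} = 335 \left(- \frac{1}{1913}\right) = - \frac{335}{1913} \approx -0.17512$)
$m{\left(T \right)} = - \frac{335}{1913}$
$1455429 + m{\left(-2227 \right)} = 1455429 - \frac{335}{1913} = \frac{2784235342}{1913}$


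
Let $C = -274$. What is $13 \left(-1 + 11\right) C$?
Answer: $-35620$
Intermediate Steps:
$13 \left(-1 + 11\right) C = 13 \left(-1 + 11\right) \left(-274\right) = 13 \cdot 10 \left(-274\right) = 130 \left(-274\right) = -35620$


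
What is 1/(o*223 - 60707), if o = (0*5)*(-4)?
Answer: -1/60707 ≈ -1.6473e-5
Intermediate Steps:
o = 0 (o = 0*(-4) = 0)
1/(o*223 - 60707) = 1/(0*223 - 60707) = 1/(0 - 60707) = 1/(-60707) = -1/60707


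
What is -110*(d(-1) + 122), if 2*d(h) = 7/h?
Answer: -13035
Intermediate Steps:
d(h) = 7/(2*h) (d(h) = (7/h)/2 = 7/(2*h))
-110*(d(-1) + 122) = -110*((7/2)/(-1) + 122) = -110*((7/2)*(-1) + 122) = -110*(-7/2 + 122) = -110*237/2 = -13035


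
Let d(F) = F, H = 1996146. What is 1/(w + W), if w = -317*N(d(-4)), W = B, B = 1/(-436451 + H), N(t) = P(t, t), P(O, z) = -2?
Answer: 1559695/988846631 ≈ 0.0015773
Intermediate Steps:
N(t) = -2
B = 1/1559695 (B = 1/(-436451 + 1996146) = 1/1559695 ≈ 6.4115e-7)
W = 1/1559695 ≈ 6.4115e-7
w = 634 (w = -317*(-2) = 634)
1/(w + W) = 1/(634 + 1/1559695) = 1/(988846631/1559695) = 1559695/988846631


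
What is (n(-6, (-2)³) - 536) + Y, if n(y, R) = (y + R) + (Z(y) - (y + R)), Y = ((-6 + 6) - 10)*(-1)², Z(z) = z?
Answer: -552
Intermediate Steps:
Y = -10 (Y = (0 - 10)*1 = -10*1 = -10)
n(y, R) = y (n(y, R) = (y + R) + (y - (y + R)) = (R + y) + (y - (R + y)) = (R + y) + (y + (-R - y)) = (R + y) - R = y)
(n(-6, (-2)³) - 536) + Y = (-6 - 536) - 10 = -542 - 10 = -552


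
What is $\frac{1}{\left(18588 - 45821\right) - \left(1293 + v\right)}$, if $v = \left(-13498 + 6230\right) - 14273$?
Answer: $- \frac{1}{6985} \approx -0.00014316$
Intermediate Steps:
$v = -21541$ ($v = -7268 - 14273 = -21541$)
$\frac{1}{\left(18588 - 45821\right) - \left(1293 + v\right)} = \frac{1}{\left(18588 - 45821\right) - -20248} = \frac{1}{-27233 + \left(-1293 + 21541\right)} = \frac{1}{-27233 + 20248} = \frac{1}{-6985} = - \frac{1}{6985}$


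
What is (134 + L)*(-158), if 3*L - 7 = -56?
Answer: -55774/3 ≈ -18591.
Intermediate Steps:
L = -49/3 (L = 7/3 + (1/3)*(-56) = 7/3 - 56/3 = -49/3 ≈ -16.333)
(134 + L)*(-158) = (134 - 49/3)*(-158) = (353/3)*(-158) = -55774/3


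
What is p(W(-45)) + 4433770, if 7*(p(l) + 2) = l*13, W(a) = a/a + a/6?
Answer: 62072583/14 ≈ 4.4338e+6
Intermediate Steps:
W(a) = 1 + a/6 (W(a) = 1 + a*(1/6) = 1 + a/6)
p(l) = -2 + 13*l/7 (p(l) = -2 + (l*13)/7 = -2 + (13*l)/7 = -2 + 13*l/7)
p(W(-45)) + 4433770 = (-2 + 13*(1 + (1/6)*(-45))/7) + 4433770 = (-2 + 13*(1 - 15/2)/7) + 4433770 = (-2 + (13/7)*(-13/2)) + 4433770 = (-2 - 169/14) + 4433770 = -197/14 + 4433770 = 62072583/14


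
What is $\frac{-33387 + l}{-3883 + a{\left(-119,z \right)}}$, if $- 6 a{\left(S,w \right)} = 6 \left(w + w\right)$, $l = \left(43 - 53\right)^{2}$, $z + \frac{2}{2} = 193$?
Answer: $\frac{33287}{4267} \approx 7.801$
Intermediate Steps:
$z = 192$ ($z = -1 + 193 = 192$)
$l = 100$ ($l = \left(-10\right)^{2} = 100$)
$a{\left(S,w \right)} = - 2 w$ ($a{\left(S,w \right)} = - \frac{6 \left(w + w\right)}{6} = - \frac{6 \cdot 2 w}{6} = - \frac{12 w}{6} = - 2 w$)
$\frac{-33387 + l}{-3883 + a{\left(-119,z \right)}} = \frac{-33387 + 100}{-3883 - 384} = - \frac{33287}{-3883 - 384} = - \frac{33287}{-4267} = \left(-33287\right) \left(- \frac{1}{4267}\right) = \frac{33287}{4267}$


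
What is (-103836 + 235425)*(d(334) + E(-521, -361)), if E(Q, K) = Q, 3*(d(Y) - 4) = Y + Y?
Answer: -38731029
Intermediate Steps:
d(Y) = 4 + 2*Y/3 (d(Y) = 4 + (Y + Y)/3 = 4 + (2*Y)/3 = 4 + 2*Y/3)
(-103836 + 235425)*(d(334) + E(-521, -361)) = (-103836 + 235425)*((4 + (2/3)*334) - 521) = 131589*((4 + 668/3) - 521) = 131589*(680/3 - 521) = 131589*(-883/3) = -38731029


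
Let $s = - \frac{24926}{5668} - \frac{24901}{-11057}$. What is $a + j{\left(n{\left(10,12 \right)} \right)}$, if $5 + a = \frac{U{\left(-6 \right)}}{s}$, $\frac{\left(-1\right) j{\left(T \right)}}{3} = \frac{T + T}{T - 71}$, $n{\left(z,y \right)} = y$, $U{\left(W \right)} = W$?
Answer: $- \frac{1300130653}{1322267821} \approx -0.98326$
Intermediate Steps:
$s = - \frac{67233957}{31335538}$ ($s = \left(-24926\right) \frac{1}{5668} - - \frac{24901}{11057} = - \frac{12463}{2834} + \frac{24901}{11057} = - \frac{67233957}{31335538} \approx -2.1456$)
$j{\left(T \right)} = - \frac{6 T}{-71 + T}$ ($j{\left(T \right)} = - 3 \frac{T + T}{T - 71} = - 3 \frac{2 T}{-71 + T} = - \frac{6 T}{-71 + T}$)
$a = - \frac{49385519}{22411319}$ ($a = -5 - \frac{6}{- \frac{67233957}{31335538}} = -5 - - \frac{62671076}{22411319} = -5 + \frac{62671076}{22411319} = - \frac{49385519}{22411319} \approx -2.2036$)
$a + j{\left(n{\left(10,12 \right)} \right)} = - \frac{49385519}{22411319} - \frac{72}{-71 + 12} = - \frac{49385519}{22411319} - \frac{72}{-59} = - \frac{49385519}{22411319} - 72 \left(- \frac{1}{59}\right) = - \frac{49385519}{22411319} + \frac{72}{59} = - \frac{1300130653}{1322267821}$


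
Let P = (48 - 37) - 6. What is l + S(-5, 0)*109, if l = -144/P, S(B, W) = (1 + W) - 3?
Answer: -1234/5 ≈ -246.80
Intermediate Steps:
S(B, W) = -2 + W
P = 5 (P = 11 - 6 = 5)
l = -144/5 ≈ -28.800
l + S(-5, 0)*109 = -144/5 + (-2 + 0)*109 = -144/5 - 2*109 = -144/5 - 218 = -1234/5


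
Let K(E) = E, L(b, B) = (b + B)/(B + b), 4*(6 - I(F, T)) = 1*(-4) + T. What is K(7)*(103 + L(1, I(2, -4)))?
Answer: 728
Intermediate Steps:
I(F, T) = 7 - T/4 (I(F, T) = 6 - (1*(-4) + T)/4 = 6 - (-4 + T)/4 = 6 + (1 - T/4) = 7 - T/4)
L(b, B) = 1 (L(b, B) = (B + b)/(B + b) = 1)
K(7)*(103 + L(1, I(2, -4))) = 7*(103 + 1) = 7*104 = 728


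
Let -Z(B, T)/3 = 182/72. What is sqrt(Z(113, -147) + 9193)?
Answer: 5*sqrt(13227)/6 ≈ 95.841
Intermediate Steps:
Z(B, T) = -91/12 (Z(B, T) = -546/72 = -3*91/36 = -91/12)
sqrt(Z(113, -147) + 9193) = sqrt(-91/12 + 9193) = sqrt(110225/12) = 5*sqrt(13227)/6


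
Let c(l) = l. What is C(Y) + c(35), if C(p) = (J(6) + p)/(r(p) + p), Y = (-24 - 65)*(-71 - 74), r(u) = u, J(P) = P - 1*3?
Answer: 458129/12905 ≈ 35.500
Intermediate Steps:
J(P) = -3 + P (J(P) = P - 3 = -3 + P)
Y = 12905 (Y = -89*(-145) = 12905)
C(p) = (3 + p)/(2*p) (C(p) = ((-3 + 6) + p)/(p + p) = (3 + p)/((2*p)) = (3 + p)*(1/(2*p)) = (3 + p)/(2*p))
C(Y) + c(35) = (½)*(3 + 12905)/12905 + 35 = (½)*(1/12905)*12908 + 35 = 6454/12905 + 35 = 458129/12905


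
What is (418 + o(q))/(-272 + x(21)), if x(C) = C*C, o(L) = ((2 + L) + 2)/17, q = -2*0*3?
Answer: 7110/2873 ≈ 2.4748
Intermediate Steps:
q = 0 (q = 0*3 = 0)
o(L) = 4/17 + L/17 (o(L) = (4 + L)*(1/17) = 4/17 + L/17)
x(C) = C²
(418 + o(q))/(-272 + x(21)) = (418 + (4/17 + (1/17)*0))/(-272 + 21²) = (418 + (4/17 + 0))/(-272 + 441) = (418 + 4/17)/169 = (7110/17)*(1/169) = 7110/2873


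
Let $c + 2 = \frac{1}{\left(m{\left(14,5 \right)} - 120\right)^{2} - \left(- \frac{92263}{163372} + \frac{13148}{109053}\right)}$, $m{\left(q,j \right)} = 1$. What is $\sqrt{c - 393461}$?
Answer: $\frac{i \sqrt{25046640046280906352626767022016259}}{252303216847159} \approx 627.27 i$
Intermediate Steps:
$c = - \frac{504588617487602}{252303216847159}$ ($c = -2 + \frac{1}{\left(1 - 120\right)^{2} - \left(- \frac{92263}{163372} + \frac{13148}{109053}\right)} = -2 + \frac{1}{\left(1 - 120\right)^{2} - - \frac{7913541883}{17816206716}} = -2 + \frac{1}{\left(-119\right)^{2} + \left(\frac{92263}{163372} - \frac{13148}{109053}\right)} = -2 + \frac{1}{14161 + \frac{7913541883}{17816206716}} = -2 + \frac{1}{\frac{252303216847159}{17816206716}} = -2 + \frac{17816206716}{252303216847159} = - \frac{504588617487602}{252303216847159} \approx -1.9999$)
$\sqrt{c - 393461} = \sqrt{- \frac{504588617487602}{252303216847159} - 393461} = \sqrt{- \frac{99271980592517514901}{252303216847159}} = \frac{i \sqrt{25046640046280906352626767022016259}}{252303216847159}$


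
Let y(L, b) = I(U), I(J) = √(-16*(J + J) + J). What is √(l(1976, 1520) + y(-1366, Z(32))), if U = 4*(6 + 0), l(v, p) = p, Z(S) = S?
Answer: √(1520 + 2*I*√186) ≈ 38.989 + 0.3498*I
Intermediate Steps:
U = 24 (U = 4*6 = 24)
I(J) = √31*√(-J) (I(J) = √(-32*J + J) = √(-31*J) = √31*√(-J))
y(L, b) = 2*I*√186 (y(L, b) = √31*√(-1*24) = √31*√(-24) = √31*(2*I*√6) = 2*I*√186)
√(l(1976, 1520) + y(-1366, Z(32))) = √(1520 + 2*I*√186)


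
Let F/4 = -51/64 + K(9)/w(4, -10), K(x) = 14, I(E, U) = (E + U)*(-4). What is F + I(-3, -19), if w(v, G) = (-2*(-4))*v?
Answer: 1385/16 ≈ 86.563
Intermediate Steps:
I(E, U) = -4*E - 4*U
w(v, G) = 8*v
F = -23/16 (F = 4*(-51/64 + 14/((8*4))) = 4*(-51*1/64 + 14/32) = 4*(-51/64 + 14*(1/32)) = 4*(-51/64 + 7/16) = 4*(-23/64) = -23/16 ≈ -1.4375)
F + I(-3, -19) = -23/16 + (-4*(-3) - 4*(-19)) = -23/16 + (12 + 76) = -23/16 + 88 = 1385/16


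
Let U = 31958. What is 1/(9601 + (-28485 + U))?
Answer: 1/13074 ≈ 7.6488e-5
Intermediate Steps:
1/(9601 + (-28485 + U)) = 1/(9601 + (-28485 + 31958)) = 1/(9601 + 3473) = 1/13074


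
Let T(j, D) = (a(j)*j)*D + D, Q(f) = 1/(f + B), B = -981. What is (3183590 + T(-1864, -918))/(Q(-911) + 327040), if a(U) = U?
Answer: -6028677609152/618759679 ≈ -9743.2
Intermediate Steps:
Q(f) = 1/(-981 + f) (Q(f) = 1/(f - 981) = 1/(-981 + f))
T(j, D) = D + D*j**2 (T(j, D) = (j*j)*D + D = j**2*D + D = D*j**2 + D = D + D*j**2)
(3183590 + T(-1864, -918))/(Q(-911) + 327040) = (3183590 - 918*(1 + (-1864)**2))/(1/(-981 - 911) + 327040) = (3183590 - 918*(1 + 3474496))/(1/(-1892) + 327040) = (3183590 - 918*3474497)/(-1/1892 + 327040) = (3183590 - 3189588246)/(618759679/1892) = -3186404656*1892/618759679 = -6028677609152/618759679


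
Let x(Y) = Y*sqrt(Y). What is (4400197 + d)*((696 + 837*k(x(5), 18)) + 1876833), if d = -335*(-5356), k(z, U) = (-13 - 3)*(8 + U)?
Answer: 9473412285009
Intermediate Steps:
x(Y) = Y**(3/2)
k(z, U) = -128 - 16*U (k(z, U) = -16*(8 + U) = -128 - 16*U)
d = 1794260
(4400197 + d)*((696 + 837*k(x(5), 18)) + 1876833) = (4400197 + 1794260)*((696 + 837*(-128 - 16*18)) + 1876833) = 6194457*((696 + 837*(-128 - 288)) + 1876833) = 6194457*((696 + 837*(-416)) + 1876833) = 6194457*((696 - 348192) + 1876833) = 6194457*(-347496 + 1876833) = 6194457*1529337 = 9473412285009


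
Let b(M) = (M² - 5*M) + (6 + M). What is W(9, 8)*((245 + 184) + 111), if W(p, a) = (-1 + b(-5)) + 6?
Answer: 30240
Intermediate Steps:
b(M) = 6 + M² - 4*M
W(p, a) = 56 (W(p, a) = (-1 + (6 + (-5)² - 4*(-5))) + 6 = (-1 + (6 + 25 + 20)) + 6 = (-1 + 51) + 6 = 50 + 6 = 56)
W(9, 8)*((245 + 184) + 111) = 56*((245 + 184) + 111) = 56*(429 + 111) = 56*540 = 30240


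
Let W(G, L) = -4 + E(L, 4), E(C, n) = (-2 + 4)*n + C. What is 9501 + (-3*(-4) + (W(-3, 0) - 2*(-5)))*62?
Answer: 11113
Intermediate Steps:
E(C, n) = C + 2*n (E(C, n) = 2*n + C = C + 2*n)
W(G, L) = 4 + L (W(G, L) = -4 + (L + 2*4) = -4 + (L + 8) = -4 + (8 + L) = 4 + L)
9501 + (-3*(-4) + (W(-3, 0) - 2*(-5)))*62 = 9501 + (-3*(-4) + ((4 + 0) - 2*(-5)))*62 = 9501 + (12 + (4 + 10))*62 = 9501 + (12 + 14)*62 = 9501 + 26*62 = 9501 + 1612 = 11113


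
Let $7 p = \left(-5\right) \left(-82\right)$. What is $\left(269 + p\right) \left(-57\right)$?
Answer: $- \frac{130701}{7} \approx -18672.0$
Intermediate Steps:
$p = \frac{410}{7}$ ($p = \frac{\left(-5\right) \left(-82\right)}{7} = \frac{1}{7} \cdot 410 = \frac{410}{7} \approx 58.571$)
$\left(269 + p\right) \left(-57\right) = \left(269 + \frac{410}{7}\right) \left(-57\right) = \frac{2293}{7} \left(-57\right) = - \frac{130701}{7}$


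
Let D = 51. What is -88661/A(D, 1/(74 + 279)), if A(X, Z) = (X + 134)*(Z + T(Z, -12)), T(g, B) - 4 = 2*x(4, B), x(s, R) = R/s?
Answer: 31297333/130425 ≈ 239.96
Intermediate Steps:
T(g, B) = 4 + B/2 (T(g, B) = 4 + 2*(B/4) = 4 + B/2)
A(X, Z) = (-2 + Z)*(134 + X) (A(X, Z) = (X + 134)*(Z + (4 + (1/2)*(-12))) = (134 + X)*(Z + (4 - 6)) = (134 + X)*(Z - 2) = (134 + X)*(-2 + Z) = (-2 + Z)*(134 + X))
-88661/A(D, 1/(74 + 279)) = -88661/(-268 - 2*51 + 134/(74 + 279) + 51/(74 + 279)) = -88661/(-268 - 102 + 134/353 + 51/353) = -88661/(-130425/353) = -88661*(-353/130425) = 31297333/130425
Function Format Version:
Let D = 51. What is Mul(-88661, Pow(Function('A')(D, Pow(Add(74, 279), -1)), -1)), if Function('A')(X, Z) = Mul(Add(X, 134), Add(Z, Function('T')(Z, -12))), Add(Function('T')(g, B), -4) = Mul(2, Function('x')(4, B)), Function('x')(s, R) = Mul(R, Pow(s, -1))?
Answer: Rational(31297333, 130425) ≈ 239.96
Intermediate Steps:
Function('T')(g, B) = Add(4, Mul(Rational(1, 2), B)) (Function('T')(g, B) = Add(4, Mul(2, Mul(B, Pow(4, -1)))) = Add(4, Mul(2, Mul(B, Rational(1, 4)))) = Add(4, Mul(2, Mul(Rational(1, 4), B))) = Add(4, Mul(Rational(1, 2), B)))
Function('A')(X, Z) = Mul(Add(-2, Z), Add(134, X)) (Function('A')(X, Z) = Mul(Add(X, 134), Add(Z, Add(4, Mul(Rational(1, 2), -12)))) = Mul(Add(134, X), Add(Z, Add(4, -6))) = Mul(Add(134, X), Add(Z, -2)) = Mul(Add(134, X), Add(-2, Z)) = Mul(Add(-2, Z), Add(134, X)))
Mul(-88661, Pow(Function('A')(D, Pow(Add(74, 279), -1)), -1)) = Mul(-88661, Pow(Add(-268, Mul(-2, 51), Mul(134, Pow(Add(74, 279), -1)), Mul(51, Pow(Add(74, 279), -1))), -1)) = Mul(-88661, Pow(Add(-268, -102, Mul(134, Pow(353, -1)), Mul(51, Pow(353, -1))), -1)) = Mul(-88661, Pow(Add(-268, -102, Mul(134, Rational(1, 353)), Mul(51, Rational(1, 353))), -1)) = Mul(-88661, Pow(Add(-268, -102, Rational(134, 353), Rational(51, 353)), -1)) = Mul(-88661, Pow(Rational(-130425, 353), -1)) = Mul(-88661, Rational(-353, 130425)) = Rational(31297333, 130425)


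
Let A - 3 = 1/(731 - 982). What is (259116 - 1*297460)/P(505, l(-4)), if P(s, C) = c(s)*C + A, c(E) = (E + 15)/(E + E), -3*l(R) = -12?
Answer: -121507343/16020 ≈ -7584.7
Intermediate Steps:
l(R) = 4 (l(R) = -1/3*(-12) = 4)
A = 752/251 (A = 3 + 1/(731 - 982) = 3 + 1/(-251) = 3 - 1/251 = 752/251 ≈ 2.9960)
c(E) = (15 + E)/(2*E) (c(E) = (15 + E)/((2*E)) = (15 + E)*(1/(2*E)) = (15 + E)/(2*E))
P(s, C) = 752/251 + C*(15 + s)/(2*s) (P(s, C) = ((15 + s)/(2*s))*C + 752/251 = C*(15 + s)/(2*s) + 752/251 = 752/251 + C*(15 + s)/(2*s))
(259116 - 1*297460)/P(505, l(-4)) = (259116 - 1*297460)/(((1/502)*(1504*505 + 251*4*(15 + 505))/505)) = (259116 - 297460)/(((1/502)*(1/505)*(759520 + 251*4*520))) = -38344*253510/(759520 + 522080) = -38344/((1/502)*(1/505)*1281600) = -38344/128160/25351 = -38344*25351/128160 = -121507343/16020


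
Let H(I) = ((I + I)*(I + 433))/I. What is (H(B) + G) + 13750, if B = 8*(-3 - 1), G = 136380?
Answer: 150932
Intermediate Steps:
B = -32 (B = 8*(-4) = -32)
H(I) = 866 + 2*I (H(I) = ((2*I)*(433 + I))/I = (2*I*(433 + I))/I = 866 + 2*I)
(H(B) + G) + 13750 = ((866 + 2*(-32)) + 136380) + 13750 = ((866 - 64) + 136380) + 13750 = (802 + 136380) + 13750 = 137182 + 13750 = 150932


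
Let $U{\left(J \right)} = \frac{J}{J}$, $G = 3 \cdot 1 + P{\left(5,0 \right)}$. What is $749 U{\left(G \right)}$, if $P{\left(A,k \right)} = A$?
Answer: $749$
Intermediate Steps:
$G = 8$ ($G = 3 \cdot 1 + 5 = 3 + 5 = 8$)
$U{\left(J \right)} = 1$
$749 U{\left(G \right)} = 749 \cdot 1 = 749$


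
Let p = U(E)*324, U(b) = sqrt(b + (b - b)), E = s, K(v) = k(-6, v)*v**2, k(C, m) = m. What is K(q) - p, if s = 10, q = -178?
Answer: -5639752 - 324*sqrt(10) ≈ -5.6408e+6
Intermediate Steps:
K(v) = v**3 (K(v) = v*v**2 = v**3)
E = 10
U(b) = sqrt(b) (U(b) = sqrt(b + 0) = sqrt(b))
p = 324*sqrt(10) (p = sqrt(10)*324 = 324*sqrt(10) ≈ 1024.6)
K(q) - p = (-178)**3 - 324*sqrt(10) = -5639752 - 324*sqrt(10)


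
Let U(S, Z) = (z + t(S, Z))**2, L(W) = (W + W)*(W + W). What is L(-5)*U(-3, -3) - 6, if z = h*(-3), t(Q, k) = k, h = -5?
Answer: 14394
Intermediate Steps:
z = 15 (z = -5*(-3) = 15)
L(W) = 4*W**2 (L(W) = (2*W)*(2*W) = 4*W**2)
U(S, Z) = (15 + Z)**2
L(-5)*U(-3, -3) - 6 = (4*(-5)**2)*(15 - 3)**2 - 6 = (4*25)*12**2 - 6 = 100*144 - 6 = 14400 - 6 = 14394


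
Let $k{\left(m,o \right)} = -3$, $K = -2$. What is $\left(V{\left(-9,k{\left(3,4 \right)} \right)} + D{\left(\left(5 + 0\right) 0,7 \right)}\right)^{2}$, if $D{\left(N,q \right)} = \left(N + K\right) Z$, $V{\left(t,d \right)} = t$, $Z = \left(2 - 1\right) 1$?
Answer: $121$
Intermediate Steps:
$Z = 1$ ($Z = 1 \cdot 1 = 1$)
$D{\left(N,q \right)} = -2 + N$ ($D{\left(N,q \right)} = \left(N - 2\right) 1 = \left(-2 + N\right) 1 = -2 + N$)
$\left(V{\left(-9,k{\left(3,4 \right)} \right)} + D{\left(\left(5 + 0\right) 0,7 \right)}\right)^{2} = \left(-9 - \left(2 - \left(5 + 0\right) 0\right)\right)^{2} = \left(-9 + \left(-2 + 5 \cdot 0\right)\right)^{2} = \left(-9 + \left(-2 + 0\right)\right)^{2} = \left(-9 - 2\right)^{2} = \left(-11\right)^{2} = 121$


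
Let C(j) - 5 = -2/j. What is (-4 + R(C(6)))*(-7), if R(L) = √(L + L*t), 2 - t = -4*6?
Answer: 28 - 21*√14 ≈ -50.575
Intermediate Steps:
t = 26 (t = 2 - (-4)*6 = 2 - 1*(-24) = 2 + 24 = 26)
C(j) = 5 - 2/j
R(L) = 3*√3*√L (R(L) = √(L + L*26) = √(L + 26*L) = √(27*L) = 3*√3*√L)
(-4 + R(C(6)))*(-7) = (-4 + 3*√3*√(5 - 2/6))*(-7) = (-4 + 3*√3*√(5 - 2*⅙))*(-7) = (-4 + 3*√3*√(5 - ⅓))*(-7) = (-4 + 3*√3*√(14/3))*(-7) = (-4 + 3*√3*(√42/3))*(-7) = (-4 + 3*√14)*(-7) = 28 - 21*√14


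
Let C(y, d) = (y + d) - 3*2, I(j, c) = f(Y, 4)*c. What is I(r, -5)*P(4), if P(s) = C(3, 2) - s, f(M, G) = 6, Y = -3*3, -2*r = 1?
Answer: 150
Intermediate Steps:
r = -1/2 (r = -1/2*1 = -1/2 ≈ -0.50000)
Y = -9
I(j, c) = 6*c
C(y, d) = -6 + d + y (C(y, d) = (d + y) - 6 = -6 + d + y)
P(s) = -1 - s (P(s) = (-6 + 2 + 3) - s = -1 - s)
I(r, -5)*P(4) = (6*(-5))*(-1 - 1*4) = -30*(-1 - 4) = -30*(-5) = 150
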